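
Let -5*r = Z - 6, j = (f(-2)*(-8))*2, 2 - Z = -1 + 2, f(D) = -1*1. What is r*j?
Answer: 16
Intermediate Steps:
f(D) = -1
Z = 1 (Z = 2 - (-1 + 2) = 2 - 1*1 = 2 - 1 = 1)
j = 16 (j = -1*(-8)*2 = 8*2 = 16)
r = 1 (r = -(1 - 6)/5 = -⅕*(-5) = 1)
r*j = 1*16 = 16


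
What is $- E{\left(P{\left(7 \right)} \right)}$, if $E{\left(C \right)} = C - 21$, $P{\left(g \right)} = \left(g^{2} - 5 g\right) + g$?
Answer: $0$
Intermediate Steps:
$P{\left(g \right)} = g^{2} - 4 g$
$E{\left(C \right)} = -21 + C$ ($E{\left(C \right)} = C - 21 = -21 + C$)
$- E{\left(P{\left(7 \right)} \right)} = - (-21 + 7 \left(-4 + 7\right)) = - (-21 + 7 \cdot 3) = - (-21 + 21) = \left(-1\right) 0 = 0$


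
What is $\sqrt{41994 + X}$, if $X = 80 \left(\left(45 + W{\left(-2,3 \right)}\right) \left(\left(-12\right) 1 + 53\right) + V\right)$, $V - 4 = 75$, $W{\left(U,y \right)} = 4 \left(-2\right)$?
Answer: $\sqrt{169674} \approx 411.92$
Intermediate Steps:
$W{\left(U,y \right)} = -8$
$V = 79$ ($V = 4 + 75 = 79$)
$X = 127680$ ($X = 80 \left(\left(45 - 8\right) \left(\left(-12\right) 1 + 53\right) + 79\right) = 80 \left(37 \left(-12 + 53\right) + 79\right) = 80 \left(37 \cdot 41 + 79\right) = 80 \left(1517 + 79\right) = 80 \cdot 1596 = 127680$)
$\sqrt{41994 + X} = \sqrt{41994 + 127680} = \sqrt{169674}$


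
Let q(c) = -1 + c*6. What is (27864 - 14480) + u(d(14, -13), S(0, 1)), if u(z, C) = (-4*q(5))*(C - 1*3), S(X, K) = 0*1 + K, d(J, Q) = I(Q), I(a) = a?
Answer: 13616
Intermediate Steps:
d(J, Q) = Q
q(c) = -1 + 6*c
S(X, K) = K (S(X, K) = 0 + K = K)
u(z, C) = 348 - 116*C (u(z, C) = (-4*(-1 + 6*5))*(C - 1*3) = (-4*(-1 + 30))*(C - 3) = (-4*29)*(-3 + C) = -116*(-3 + C) = 348 - 116*C)
(27864 - 14480) + u(d(14, -13), S(0, 1)) = (27864 - 14480) + (348 - 116*1) = 13384 + (348 - 116) = 13384 + 232 = 13616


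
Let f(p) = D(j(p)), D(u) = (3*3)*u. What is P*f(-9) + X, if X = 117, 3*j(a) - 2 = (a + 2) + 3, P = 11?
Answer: 51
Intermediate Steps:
j(a) = 7/3 + a/3 (j(a) = ⅔ + ((a + 2) + 3)/3 = ⅔ + ((2 + a) + 3)/3 = ⅔ + (5 + a)/3 = ⅔ + (5/3 + a/3) = 7/3 + a/3)
D(u) = 9*u
f(p) = 21 + 3*p (f(p) = 9*(7/3 + p/3) = 21 + 3*p)
P*f(-9) + X = 11*(21 + 3*(-9)) + 117 = 11*(21 - 27) + 117 = 11*(-6) + 117 = -66 + 117 = 51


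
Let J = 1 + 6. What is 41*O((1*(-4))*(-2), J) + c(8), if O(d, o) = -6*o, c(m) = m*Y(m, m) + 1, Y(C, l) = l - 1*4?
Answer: -1689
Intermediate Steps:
Y(C, l) = -4 + l (Y(C, l) = l - 4 = -4 + l)
J = 7
c(m) = 1 + m*(-4 + m) (c(m) = m*(-4 + m) + 1 = 1 + m*(-4 + m))
41*O((1*(-4))*(-2), J) + c(8) = 41*(-6*7) + (1 + 8*(-4 + 8)) = 41*(-42) + (1 + 8*4) = -1722 + (1 + 32) = -1722 + 33 = -1689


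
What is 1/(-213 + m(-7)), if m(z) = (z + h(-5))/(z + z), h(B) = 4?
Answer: -14/2979 ≈ -0.0046996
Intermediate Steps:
m(z) = (4 + z)/(2*z) (m(z) = (z + 4)/(z + z) = (4 + z)/((2*z)) = (4 + z)*(1/(2*z)) = (4 + z)/(2*z))
1/(-213 + m(-7)) = 1/(-213 + (½)*(4 - 7)/(-7)) = 1/(-213 + (½)*(-⅐)*(-3)) = 1/(-213 + 3/14) = 1/(-2979/14) = -14/2979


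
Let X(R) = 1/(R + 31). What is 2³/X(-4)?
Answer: 216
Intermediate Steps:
X(R) = 1/(31 + R)
2³/X(-4) = 2³/(1/(31 - 4)) = 8/(1/27) = 8*27 = 216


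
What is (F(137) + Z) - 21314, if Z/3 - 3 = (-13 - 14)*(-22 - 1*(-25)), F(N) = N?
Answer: -21411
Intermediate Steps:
Z = -234 (Z = 9 + 3*((-13 - 14)*(-22 - 1*(-25))) = 9 + 3*(-27*(-22 + 25)) = 9 + 3*(-27*3) = 9 + 3*(-81) = 9 - 243 = -234)
(F(137) + Z) - 21314 = (137 - 234) - 21314 = -97 - 21314 = -21411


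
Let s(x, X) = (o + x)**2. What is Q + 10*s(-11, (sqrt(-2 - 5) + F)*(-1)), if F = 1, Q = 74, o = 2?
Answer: 884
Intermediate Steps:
s(x, X) = (2 + x)**2
Q + 10*s(-11, (sqrt(-2 - 5) + F)*(-1)) = 74 + 10*(2 - 11)**2 = 74 + 10*(-9)**2 = 74 + 10*81 = 74 + 810 = 884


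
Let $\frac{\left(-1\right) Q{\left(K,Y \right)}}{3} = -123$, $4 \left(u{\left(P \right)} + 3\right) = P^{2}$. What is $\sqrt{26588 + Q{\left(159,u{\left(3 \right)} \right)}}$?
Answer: $\sqrt{26957} \approx 164.19$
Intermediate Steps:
$u{\left(P \right)} = -3 + \frac{P^{2}}{4}$
$Q{\left(K,Y \right)} = 369$ ($Q{\left(K,Y \right)} = \left(-3\right) \left(-123\right) = 369$)
$\sqrt{26588 + Q{\left(159,u{\left(3 \right)} \right)}} = \sqrt{26588 + 369} = \sqrt{26957}$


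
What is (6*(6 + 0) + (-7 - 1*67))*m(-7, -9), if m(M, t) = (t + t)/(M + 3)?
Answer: -171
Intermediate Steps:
m(M, t) = 2*t/(3 + M) (m(M, t) = (2*t)/(3 + M) = 2*t/(3 + M))
(6*(6 + 0) + (-7 - 1*67))*m(-7, -9) = (6*(6 + 0) + (-7 - 1*67))*(2*(-9)/(3 - 7)) = (6*6 + (-7 - 67))*(2*(-9)/(-4)) = (36 - 74)*(2*(-9)*(-1/4)) = -38*9/2 = -171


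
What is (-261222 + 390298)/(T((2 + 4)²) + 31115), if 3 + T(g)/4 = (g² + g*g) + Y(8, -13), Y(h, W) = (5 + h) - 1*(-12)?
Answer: 129076/41571 ≈ 3.1050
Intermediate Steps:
Y(h, W) = 17 + h (Y(h, W) = (5 + h) + 12 = 17 + h)
T(g) = 88 + 8*g² (T(g) = -12 + 4*((g² + g*g) + (17 + 8)) = -12 + 4*((g² + g²) + 25) = -12 + 4*(2*g² + 25) = -12 + 4*(25 + 2*g²) = -12 + (100 + 8*g²) = 88 + 8*g²)
(-261222 + 390298)/(T((2 + 4)²) + 31115) = (-261222 + 390298)/((88 + 8*((2 + 4)²)²) + 31115) = 129076/((88 + 8*(6²)²) + 31115) = 129076/((88 + 8*36²) + 31115) = 129076/((88 + 8*1296) + 31115) = 129076/((88 + 10368) + 31115) = 129076/(10456 + 31115) = 129076/41571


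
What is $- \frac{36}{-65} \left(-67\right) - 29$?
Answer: $- \frac{4297}{65} \approx -66.108$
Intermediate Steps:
$- \frac{36}{-65} \left(-67\right) - 29 = \left(-36\right) \left(- \frac{1}{65}\right) \left(-67\right) - 29 = \frac{36}{65} \left(-67\right) - 29 = - \frac{2412}{65} - 29 = - \frac{4297}{65}$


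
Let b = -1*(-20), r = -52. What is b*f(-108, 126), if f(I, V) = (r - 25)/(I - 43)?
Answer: 1540/151 ≈ 10.199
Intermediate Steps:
f(I, V) = -77/(-43 + I) (f(I, V) = (-52 - 25)/(I - 43) = -77/(-43 + I))
b = 20
b*f(-108, 126) = 20*(-77/(-43 - 108)) = 20*(-77/(-151)) = 20*(-77*(-1/151)) = 20*(77/151) = 1540/151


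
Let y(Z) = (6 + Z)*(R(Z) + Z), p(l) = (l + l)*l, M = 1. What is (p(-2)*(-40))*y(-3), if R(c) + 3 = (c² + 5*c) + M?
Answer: 10560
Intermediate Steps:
p(l) = 2*l² (p(l) = (2*l)*l = 2*l²)
R(c) = -2 + c² + 5*c (R(c) = -3 + ((c² + 5*c) + 1) = -3 + (1 + c² + 5*c) = -2 + c² + 5*c)
y(Z) = (6 + Z)*(-2 + Z² + 6*Z) (y(Z) = (6 + Z)*((-2 + Z² + 5*Z) + Z) = (6 + Z)*(-2 + Z² + 6*Z))
(p(-2)*(-40))*y(-3) = ((2*(-2)²)*(-40))*(-12 + (-3)³ + 12*(-3)² + 34*(-3)) = ((2*4)*(-40))*(-12 - 27 + 12*9 - 102) = (8*(-40))*(-12 - 27 + 108 - 102) = -320*(-33) = 10560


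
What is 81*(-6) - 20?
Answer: -506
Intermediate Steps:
81*(-6) - 20 = -486 - 20 = -506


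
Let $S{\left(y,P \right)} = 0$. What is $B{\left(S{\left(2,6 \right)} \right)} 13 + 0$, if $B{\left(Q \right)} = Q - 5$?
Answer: $-65$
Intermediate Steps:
$B{\left(Q \right)} = -5 + Q$ ($B{\left(Q \right)} = Q - 5 = -5 + Q$)
$B{\left(S{\left(2,6 \right)} \right)} 13 + 0 = \left(-5 + 0\right) 13 + 0 = \left(-5\right) 13 + 0 = -65 + 0 = -65$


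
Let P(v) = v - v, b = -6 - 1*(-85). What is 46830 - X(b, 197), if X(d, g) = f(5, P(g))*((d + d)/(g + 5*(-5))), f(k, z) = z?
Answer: 46830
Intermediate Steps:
b = 79 (b = -6 + 85 = 79)
P(v) = 0
X(d, g) = 0 (X(d, g) = 0*((d + d)/(g + 5*(-5))) = 0*((2*d)/(g - 25)) = 0*((2*d)/(-25 + g)) = 0*(2*d/(-25 + g)) = 0)
46830 - X(b, 197) = 46830 - 1*0 = 46830 + 0 = 46830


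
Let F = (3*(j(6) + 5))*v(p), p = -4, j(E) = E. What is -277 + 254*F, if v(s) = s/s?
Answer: 8105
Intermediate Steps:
v(s) = 1
F = 33 (F = (3*(6 + 5))*1 = (3*11)*1 = 33*1 = 33)
-277 + 254*F = -277 + 254*33 = -277 + 8382 = 8105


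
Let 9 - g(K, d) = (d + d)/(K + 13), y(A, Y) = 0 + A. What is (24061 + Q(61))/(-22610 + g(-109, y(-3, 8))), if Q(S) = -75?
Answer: -383776/361617 ≈ -1.0613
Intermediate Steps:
y(A, Y) = A
g(K, d) = 9 - 2*d/(13 + K) (g(K, d) = 9 - (d + d)/(K + 13) = 9 - 2*d/(13 + K))
(24061 + Q(61))/(-22610 + g(-109, y(-3, 8))) = (24061 - 75)/(-22610 + (117 - 2*(-3) + 9*(-109))/(13 - 109)) = 23986/(-22610 + (117 + 6 - 981)/(-96)) = 23986/(-22610 - 1/96*(-858)) = 23986/(-22610 + 143/16) = 23986/(-361617/16) = 23986*(-16/361617) = -383776/361617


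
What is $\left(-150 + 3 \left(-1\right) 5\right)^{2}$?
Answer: $27225$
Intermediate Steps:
$\left(-150 + 3 \left(-1\right) 5\right)^{2} = \left(-150 - 15\right)^{2} = \left(-165\right)^{2} = 27225$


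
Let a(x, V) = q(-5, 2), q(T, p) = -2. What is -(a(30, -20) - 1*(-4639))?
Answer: -4637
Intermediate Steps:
a(x, V) = -2
-(a(30, -20) - 1*(-4639)) = -(-2 - 1*(-4639)) = -(-2 + 4639) = -1*4637 = -4637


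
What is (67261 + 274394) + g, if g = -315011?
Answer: 26644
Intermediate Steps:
(67261 + 274394) + g = (67261 + 274394) - 315011 = 341655 - 315011 = 26644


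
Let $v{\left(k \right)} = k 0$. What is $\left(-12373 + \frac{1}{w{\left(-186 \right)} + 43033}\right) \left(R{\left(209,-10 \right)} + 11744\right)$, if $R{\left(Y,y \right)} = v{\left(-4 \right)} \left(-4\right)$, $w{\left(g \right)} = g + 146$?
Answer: $- \frac{6247248844672}{42993} \approx -1.4531 \cdot 10^{8}$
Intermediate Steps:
$w{\left(g \right)} = 146 + g$
$v{\left(k \right)} = 0$
$R{\left(Y,y \right)} = 0$ ($R{\left(Y,y \right)} = 0 \left(-4\right) = 0$)
$\left(-12373 + \frac{1}{w{\left(-186 \right)} + 43033}\right) \left(R{\left(209,-10 \right)} + 11744\right) = \left(-12373 + \frac{1}{\left(146 - 186\right) + 43033}\right) \left(0 + 11744\right) = \left(-12373 + \frac{1}{-40 + 43033}\right) 11744 = \left(-12373 + \frac{1}{42993}\right) 11744 = \left(- \frac{531952388}{42993}\right) 11744 = - \frac{6247248844672}{42993}$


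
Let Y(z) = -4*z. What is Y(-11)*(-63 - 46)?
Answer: -4796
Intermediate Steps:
Y(-11)*(-63 - 46) = (-4*(-11))*(-63 - 46) = 44*(-109) = -4796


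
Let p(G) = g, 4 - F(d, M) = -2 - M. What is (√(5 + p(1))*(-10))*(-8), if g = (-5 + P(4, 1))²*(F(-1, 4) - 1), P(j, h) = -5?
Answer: 80*√905 ≈ 2406.7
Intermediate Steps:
F(d, M) = 6 + M (F(d, M) = 4 - (-2 - M) = 4 + (2 + M) = 6 + M)
g = 900 (g = (-5 - 5)²*((6 + 4) - 1) = (-10)²*(10 - 1) = 100*9 = 900)
p(G) = 900
(√(5 + p(1))*(-10))*(-8) = (√(5 + 900)*(-10))*(-8) = (√905*(-10))*(-8) = -10*√905*(-8) = 80*√905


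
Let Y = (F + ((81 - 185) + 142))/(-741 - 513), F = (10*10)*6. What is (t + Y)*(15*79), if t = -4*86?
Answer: -7756615/19 ≈ -4.0824e+5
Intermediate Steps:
F = 600 (F = 100*6 = 600)
Y = -29/57 (Y = (600 + ((81 - 185) + 142))/(-741 - 513) = (600 + (-104 + 142))/(-1254) = (600 + 38)*(-1/1254) = 638*(-1/1254) = -29/57 ≈ -0.50877)
t = -344
(t + Y)*(15*79) = (-344 - 29/57)*(15*79) = -19637/57*1185 = -7756615/19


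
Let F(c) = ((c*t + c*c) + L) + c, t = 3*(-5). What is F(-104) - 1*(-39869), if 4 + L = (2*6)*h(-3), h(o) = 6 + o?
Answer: 52173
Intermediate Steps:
t = -15
L = 32 (L = -4 + (2*6)*(6 - 3) = -4 + 12*3 = -4 + 36 = 32)
F(c) = 32 + c² - 14*c (F(c) = ((c*(-15) + c*c) + 32) + c = ((-15*c + c²) + 32) + c = ((c² - 15*c) + 32) + c = (32 + c² - 15*c) + c = 32 + c² - 14*c)
F(-104) - 1*(-39869) = (32 + (-104)² - 14*(-104)) - 1*(-39869) = (32 + 10816 + 1456) + 39869 = 12304 + 39869 = 52173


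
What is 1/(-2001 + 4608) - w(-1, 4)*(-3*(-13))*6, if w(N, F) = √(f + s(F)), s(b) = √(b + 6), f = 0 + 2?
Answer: 1/2607 - 234*√(2 + √10) ≈ -531.66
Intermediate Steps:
f = 2
s(b) = √(6 + b)
w(N, F) = √(2 + √(6 + F))
1/(-2001 + 4608) - w(-1, 4)*(-3*(-13))*6 = 1/(-2001 + 4608) - √(2 + √(6 + 4))*(-3*(-13))*6 = 1/2607 - √(2 + √10)*39*6 = 1/2607 - 39*√(2 + √10)*6 = 1/2607 - 234*√(2 + √10)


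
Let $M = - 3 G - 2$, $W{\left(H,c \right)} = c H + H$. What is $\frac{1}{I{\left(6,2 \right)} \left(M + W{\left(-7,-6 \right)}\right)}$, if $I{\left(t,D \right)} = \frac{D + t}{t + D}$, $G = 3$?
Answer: $\frac{1}{24} \approx 0.041667$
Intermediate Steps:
$W{\left(H,c \right)} = H + H c$ ($W{\left(H,c \right)} = H c + H = H + H c$)
$I{\left(t,D \right)} = 1$ ($I{\left(t,D \right)} = \frac{D + t}{D + t} = 1$)
$M = -11$ ($M = \left(-3\right) 3 - 2 = -9 - 2 = -11$)
$\frac{1}{I{\left(6,2 \right)} \left(M + W{\left(-7,-6 \right)}\right)} = \frac{1}{1 \left(-11 - 7 \left(1 - 6\right)\right)} = \frac{1}{1 \left(-11 - -35\right)} = \frac{1}{1 \left(-11 + 35\right)} = \frac{1}{1 \cdot 24} = \frac{1}{24}$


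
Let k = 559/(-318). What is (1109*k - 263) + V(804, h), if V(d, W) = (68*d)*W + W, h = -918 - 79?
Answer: -17334559523/318 ≈ -5.4511e+7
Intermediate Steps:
k = -559/318 (k = 559*(-1/318) = -559/318 ≈ -1.7579)
h = -997
V(d, W) = W + 68*W*d (V(d, W) = 68*W*d + W = W + 68*W*d)
(1109*k - 263) + V(804, h) = (1109*(-559/318) - 263) - 997*(1 + 68*804) = (-619931/318 - 263) - 997*(1 + 54672) = -703565/318 - 997*54673 = -703565/318 - 54508981 = -17334559523/318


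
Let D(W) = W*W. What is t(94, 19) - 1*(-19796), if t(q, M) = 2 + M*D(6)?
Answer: 20482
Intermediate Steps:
D(W) = W²
t(q, M) = 2 + 36*M (t(q, M) = 2 + M*6² = 2 + M*36 = 2 + 36*M)
t(94, 19) - 1*(-19796) = (2 + 36*19) - 1*(-19796) = (2 + 684) + 19796 = 686 + 19796 = 20482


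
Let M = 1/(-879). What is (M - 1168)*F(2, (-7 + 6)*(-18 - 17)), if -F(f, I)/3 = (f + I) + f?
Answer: 40040247/293 ≈ 1.3666e+5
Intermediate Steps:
F(f, I) = -6*f - 3*I (F(f, I) = -3*((f + I) + f) = -3*((I + f) + f) = -3*(I + 2*f) = -6*f - 3*I)
M = -1/879 ≈ -0.0011377
(M - 1168)*F(2, (-7 + 6)*(-18 - 17)) = (-1/879 - 1168)*(-6*2 - 3*(-7 + 6)*(-18 - 17)) = -1026673*(-12 - (-3)*(-35))/879 = -1026673*(-12 - 3*35)/879 = -1026673*(-12 - 105)/879 = -1026673/879*(-117) = 40040247/293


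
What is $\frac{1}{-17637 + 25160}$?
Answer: $\frac{1}{7523} \approx 0.00013293$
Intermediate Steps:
$\frac{1}{-17637 + 25160} = \frac{1}{7523}$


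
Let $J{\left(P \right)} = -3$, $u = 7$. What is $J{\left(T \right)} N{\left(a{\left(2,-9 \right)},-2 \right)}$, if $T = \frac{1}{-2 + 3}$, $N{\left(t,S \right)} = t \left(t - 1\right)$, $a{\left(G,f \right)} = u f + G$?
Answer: $-11346$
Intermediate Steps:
$a{\left(G,f \right)} = G + 7 f$ ($a{\left(G,f \right)} = 7 f + G = G + 7 f$)
$N{\left(t,S \right)} = t \left(-1 + t\right)$
$T = 1$ ($T = 1^{-1} = 1$)
$J{\left(T \right)} N{\left(a{\left(2,-9 \right)},-2 \right)} = - 3 \left(2 + 7 \left(-9\right)\right) \left(-1 + \left(2 + 7 \left(-9\right)\right)\right) = - 3 \left(2 - 63\right) \left(-1 + \left(2 - 63\right)\right) = - 3 \left(- 61 \left(-1 - 61\right)\right) = - 3 \left(\left(-61\right) \left(-62\right)\right) = \left(-3\right) 3782 = -11346$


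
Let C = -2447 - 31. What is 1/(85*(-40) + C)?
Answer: -1/5878 ≈ -0.00017013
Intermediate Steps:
C = -2478
1/(85*(-40) + C) = 1/(85*(-40) - 2478) = 1/(-3400 - 2478) = 1/(-5878) = -1/5878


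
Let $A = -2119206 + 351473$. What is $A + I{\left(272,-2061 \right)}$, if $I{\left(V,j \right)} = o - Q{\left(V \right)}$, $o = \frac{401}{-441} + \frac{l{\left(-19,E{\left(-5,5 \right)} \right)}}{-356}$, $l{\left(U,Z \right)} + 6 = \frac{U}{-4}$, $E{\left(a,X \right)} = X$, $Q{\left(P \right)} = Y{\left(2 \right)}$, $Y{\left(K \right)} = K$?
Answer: $- \frac{1110109865059}{627984} \approx -1.7677 \cdot 10^{6}$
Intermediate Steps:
$Q{\left(P \right)} = 2$
$l{\left(U,Z \right)} = -6 - \frac{U}{4}$ ($l{\left(U,Z \right)} = -6 + \frac{U}{-4} = -6 + U \left(- \frac{1}{4}\right) = -6 - \frac{U}{4}$)
$A = -1767733$
$o = - \frac{568819}{627984}$ ($o = \frac{401}{-441} + \frac{-6 - - \frac{19}{4}}{-356} = 401 \left(- \frac{1}{441}\right) + \left(-6 + \frac{19}{4}\right) \left(- \frac{1}{356}\right) = - \frac{401}{441} - - \frac{5}{1424} = - \frac{401}{441} + \frac{5}{1424} = - \frac{568819}{627984} \approx -0.90579$)
$I{\left(V,j \right)} = - \frac{1824787}{627984}$ ($I{\left(V,j \right)} = - \frac{568819}{627984} - 2 = - \frac{1824787}{627984}$)
$A + I{\left(272,-2061 \right)} = -1767733 - \frac{1824787}{627984} = - \frac{1110109865059}{627984}$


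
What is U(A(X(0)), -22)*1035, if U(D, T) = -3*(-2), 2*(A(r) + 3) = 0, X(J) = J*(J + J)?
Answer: 6210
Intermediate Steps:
X(J) = 2*J² (X(J) = J*(2*J) = 2*J²)
A(r) = -3 (A(r) = -3 + (½)*0 = -3 + 0 = -3)
U(D, T) = 6
U(A(X(0)), -22)*1035 = 6*1035 = 6210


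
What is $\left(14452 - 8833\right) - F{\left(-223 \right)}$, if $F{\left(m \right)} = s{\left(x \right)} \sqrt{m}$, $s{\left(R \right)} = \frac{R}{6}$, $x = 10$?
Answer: $5619 - \frac{5 i \sqrt{223}}{3} \approx 5619.0 - 24.889 i$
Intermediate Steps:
$s{\left(R \right)} = \frac{R}{6}$ ($s{\left(R \right)} = R \frac{1}{6} = \frac{R}{6}$)
$F{\left(m \right)} = \frac{5 \sqrt{m}}{3}$ ($F{\left(m \right)} = \frac{1}{6} \cdot 10 \sqrt{m} = \frac{5 \sqrt{m}}{3}$)
$\left(14452 - 8833\right) - F{\left(-223 \right)} = \left(14452 - 8833\right) - \frac{5 \sqrt{-223}}{3} = \left(14452 - 8833\right) - \frac{5 i \sqrt{223}}{3} = 5619 - \frac{5 i \sqrt{223}}{3}$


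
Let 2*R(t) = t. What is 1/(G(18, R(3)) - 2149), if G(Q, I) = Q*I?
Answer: -1/2122 ≈ -0.00047125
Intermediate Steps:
R(t) = t/2
G(Q, I) = I*Q
1/(G(18, R(3)) - 2149) = 1/(((½)*3)*18 - 2149) = 1/((3/2)*18 - 2149) = 1/(27 - 2149) = 1/(-2122) = -1/2122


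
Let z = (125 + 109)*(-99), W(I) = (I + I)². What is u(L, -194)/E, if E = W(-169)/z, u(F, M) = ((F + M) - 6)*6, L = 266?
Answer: -176418/2197 ≈ -80.299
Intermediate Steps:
W(I) = 4*I² (W(I) = (2*I)² = 4*I²)
z = -23166 (z = 234*(-99) = -23166)
u(F, M) = -36 + 6*F + 6*M (u(F, M) = (-6 + F + M)*6 = -36 + 6*F + 6*M)
E = -4394/891 (E = (4*(-169)²)/(-23166) = (4*28561)*(-1/23166) = 114244*(-1/23166) = -4394/891 ≈ -4.9315)
u(L, -194)/E = (-36 + 6*266 + 6*(-194))/(-4394/891) = (-36 + 1596 - 1164)*(-891/4394) = 396*(-891/4394) = -176418/2197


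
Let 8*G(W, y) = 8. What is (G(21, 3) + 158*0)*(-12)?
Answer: -12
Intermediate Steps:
G(W, y) = 1 (G(W, y) = (1/8)*8 = 1)
(G(21, 3) + 158*0)*(-12) = (1 + 158*0)*(-12) = (1 + 0)*(-12) = 1*(-12) = -12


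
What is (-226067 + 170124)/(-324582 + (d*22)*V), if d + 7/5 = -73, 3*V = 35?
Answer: 55943/343678 ≈ 0.16278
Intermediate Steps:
V = 35/3 (V = (⅓)*35 = 35/3 ≈ 11.667)
d = -372/5 (d = -7/5 - 73 = -372/5 ≈ -74.400)
(-226067 + 170124)/(-324582 + (d*22)*V) = (-226067 + 170124)/(-324582 - 372/5*22*(35/3)) = -55943/(-324582 - 8184/5*35/3) = -55943/(-324582 - 19096) = -55943/(-343678) = -55943*(-1/343678) = 55943/343678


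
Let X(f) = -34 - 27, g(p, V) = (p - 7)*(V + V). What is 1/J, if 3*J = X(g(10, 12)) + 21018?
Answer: 3/20957 ≈ 0.00014315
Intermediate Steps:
g(p, V) = 2*V*(-7 + p) (g(p, V) = (-7 + p)*(2*V) = 2*V*(-7 + p))
X(f) = -61
J = 20957/3 (J = (-61 + 21018)/3 = (⅓)*20957 = 20957/3 ≈ 6985.7)
1/J = 1/(20957/3) = 3/20957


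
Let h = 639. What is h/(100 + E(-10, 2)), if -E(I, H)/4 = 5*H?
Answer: 213/20 ≈ 10.650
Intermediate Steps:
E(I, H) = -20*H
h/(100 + E(-10, 2)) = 639/(100 - 20*2) = 639/(100 - 40) = 639/60 = 639*(1/60) = 213/20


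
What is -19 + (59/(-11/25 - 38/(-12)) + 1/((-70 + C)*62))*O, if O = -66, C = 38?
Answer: -587122535/405728 ≈ -1447.1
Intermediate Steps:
-19 + (59/(-11/25 - 38/(-12)) + 1/((-70 + C)*62))*O = -19 + (59/(-11/25 - 38/(-12)) + 1/((-70 + 38)*62))*(-66) = -19 + (59/(-11*1/25 - 38*(-1/12)) + (1/62)/(-32))*(-66) = -19 + (59/(-11/25 + 19/6) - 1/32*1/62)*(-66) = -19 + (59/(409/150) - 1/1984)*(-66) = -19 + (59*(150/409) - 1/1984)*(-66) = -19 + (8850/409 - 1/1984)*(-66) = -19 + (17557991/811456)*(-66) = -19 - 579413703/405728 = -587122535/405728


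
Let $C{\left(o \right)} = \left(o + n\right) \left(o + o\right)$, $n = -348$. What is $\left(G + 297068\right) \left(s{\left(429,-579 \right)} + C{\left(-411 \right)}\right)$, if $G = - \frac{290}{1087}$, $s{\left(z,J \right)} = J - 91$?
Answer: $\frac{201248190076728}{1087} \approx 1.8514 \cdot 10^{11}$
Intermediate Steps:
$s{\left(z,J \right)} = -91 + J$ ($s{\left(z,J \right)} = J - 91 = -91 + J$)
$G = - \frac{290}{1087}$ ($G = \left(-290\right) \frac{1}{1087} = - \frac{290}{1087} \approx -0.26679$)
$C{\left(o \right)} = 2 o \left(-348 + o\right)$ ($C{\left(o \right)} = \left(o - 348\right) \left(o + o\right) = \left(-348 + o\right) 2 o = 2 o \left(-348 + o\right)$)
$\left(G + 297068\right) \left(s{\left(429,-579 \right)} + C{\left(-411 \right)}\right) = \left(- \frac{290}{1087} + 297068\right) \left(\left(-91 - 579\right) + 2 \left(-411\right) \left(-348 - 411\right)\right) = \frac{322912626 \left(-670 + 2 \left(-411\right) \left(-759\right)\right)}{1087} = \frac{322912626 \left(-670 + 623898\right)}{1087} = \frac{322912626}{1087} \cdot 623228 = \frac{201248190076728}{1087}$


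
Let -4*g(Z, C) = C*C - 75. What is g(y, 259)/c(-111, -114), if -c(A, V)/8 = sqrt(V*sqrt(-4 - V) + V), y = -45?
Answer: -33503*I*sqrt(114)/(1824*sqrt(1 + sqrt(110))) ≈ -57.861*I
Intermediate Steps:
g(Z, C) = 75/4 - C**2/4 (g(Z, C) = -(C*C - 75)/4 = -(C**2 - 75)/4 = -(-75 + C**2)/4 = 75/4 - C**2/4)
c(A, V) = -8*sqrt(V + V*sqrt(-4 - V)) (c(A, V) = -8*sqrt(V*sqrt(-4 - V) + V) = -8*sqrt(V + V*sqrt(-4 - V)))
g(y, 259)/c(-111, -114) = (75/4 - 1/4*259**2)/((-8*I*sqrt(114)*sqrt(1 + sqrt(-4 - 1*(-114))))) = (75/4 - 1/4*67081)/((-8*I*sqrt(114)*sqrt(1 + sqrt(-4 + 114)))) = (75/4 - 67081/4)/((-8*I*sqrt(114)*sqrt(1 + sqrt(110)))) = -33503*(-1/(8*sqrt(-114 - 114*sqrt(110))))/2 = -(-33503)/(16*sqrt(-114 - 114*sqrt(110))) = 33503/(16*sqrt(-114 - 114*sqrt(110)))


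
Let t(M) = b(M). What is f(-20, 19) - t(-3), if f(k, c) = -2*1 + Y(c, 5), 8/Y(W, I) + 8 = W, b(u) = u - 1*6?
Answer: 85/11 ≈ 7.7273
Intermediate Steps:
b(u) = -6 + u (b(u) = u - 6 = -6 + u)
Y(W, I) = 8/(-8 + W)
t(M) = -6 + M
f(k, c) = -2 + 8/(-8 + c) (f(k, c) = -2*1 + 8/(-8 + c) = -2 + 8/(-8 + c))
f(-20, 19) - t(-3) = 2*(12 - 1*19)/(-8 + 19) - (-6 - 3) = 2*(12 - 19)/11 - 1*(-9) = 2*(1/11)*(-7) + 9 = -14/11 + 9 = 85/11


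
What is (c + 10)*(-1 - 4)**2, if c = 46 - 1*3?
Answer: 1325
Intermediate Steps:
c = 43 (c = 46 - 3 = 43)
(c + 10)*(-1 - 4)**2 = (43 + 10)*(-1 - 4)**2 = 53*(-5)**2 = 53*25 = 1325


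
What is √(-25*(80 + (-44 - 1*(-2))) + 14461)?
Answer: √13511 ≈ 116.24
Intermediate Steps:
√(-25*(80 + (-44 - 1*(-2))) + 14461) = √(-25*(80 + (-44 + 2)) + 14461) = √(-25*(80 - 42) + 14461) = √(-25*38 + 14461) = √(-950 + 14461) = √13511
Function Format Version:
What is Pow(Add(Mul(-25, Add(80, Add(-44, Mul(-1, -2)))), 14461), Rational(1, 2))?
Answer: Pow(13511, Rational(1, 2)) ≈ 116.24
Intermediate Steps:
Pow(Add(Mul(-25, Add(80, Add(-44, Mul(-1, -2)))), 14461), Rational(1, 2)) = Pow(Add(Mul(-25, Add(80, Add(-44, 2))), 14461), Rational(1, 2)) = Pow(Add(Mul(-25, Add(80, -42)), 14461), Rational(1, 2)) = Pow(Add(Mul(-25, 38), 14461), Rational(1, 2)) = Pow(Add(-950, 14461), Rational(1, 2)) = Pow(13511, Rational(1, 2))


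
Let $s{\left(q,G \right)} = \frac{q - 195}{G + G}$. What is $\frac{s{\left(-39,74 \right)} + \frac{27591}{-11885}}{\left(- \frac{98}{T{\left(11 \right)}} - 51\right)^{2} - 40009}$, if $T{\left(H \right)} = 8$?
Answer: $\frac{9152744}{84450828525} \approx 0.00010838$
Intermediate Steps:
$s{\left(q,G \right)} = \frac{-195 + q}{2 G}$
$\frac{s{\left(-39,74 \right)} + \frac{27591}{-11885}}{\left(- \frac{98}{T{\left(11 \right)}} - 51\right)^{2} - 40009} = \frac{\frac{-195 - 39}{2 \cdot 74} + \frac{27591}{-11885}}{\left(- \frac{98}{8} - 51\right)^{2} - 40009} = \frac{\frac{1}{2} \cdot \frac{1}{74} \left(-234\right) + 27591 \left(- \frac{1}{11885}\right)}{\left(\left(-98\right) \frac{1}{8} - 51\right)^{2} - 40009} = \frac{- \frac{117}{74} - \frac{27591}{11885}}{\left(- \frac{49}{4} - 51\right)^{2} - 40009} = - \frac{3432279}{879490 \left(\left(- \frac{253}{4}\right)^{2} - 40009\right)} = - \frac{3432279}{879490 \left(\frac{64009}{16} - 40009\right)} = - \frac{3432279}{879490 \left(- \frac{576135}{16}\right)} = \left(- \frac{3432279}{879490}\right) \left(- \frac{16}{576135}\right) = \frac{9152744}{84450828525}$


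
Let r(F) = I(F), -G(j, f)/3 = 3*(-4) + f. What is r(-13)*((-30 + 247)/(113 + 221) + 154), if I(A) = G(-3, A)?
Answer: 3873975/334 ≈ 11599.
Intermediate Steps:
G(j, f) = 36 - 3*f (G(j, f) = -3*(3*(-4) + f) = -3*(-12 + f) = 36 - 3*f)
I(A) = 36 - 3*A
r(F) = 36 - 3*F
r(-13)*((-30 + 247)/(113 + 221) + 154) = (36 - 3*(-13))*((-30 + 247)/(113 + 221) + 154) = (36 + 39)*(217/334 + 154) = 75*(217*(1/334) + 154) = 75*(217/334 + 154) = 75*(51653/334) = 3873975/334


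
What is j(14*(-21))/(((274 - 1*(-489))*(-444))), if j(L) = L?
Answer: 7/8066 ≈ 0.00086784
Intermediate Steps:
j(14*(-21))/(((274 - 1*(-489))*(-444))) = (14*(-21))/(((274 - 1*(-489))*(-444))) = -294*(-1/(444*(274 + 489))) = -294/(763*(-444)) = -294/(-338772) = -294*(-1/338772) = 7/8066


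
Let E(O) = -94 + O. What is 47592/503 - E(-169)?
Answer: 179881/503 ≈ 357.62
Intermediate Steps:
47592/503 - E(-169) = 47592/503 - (-94 - 169) = 47592*(1/503) - 1*(-263) = 47592/503 + 263 = 179881/503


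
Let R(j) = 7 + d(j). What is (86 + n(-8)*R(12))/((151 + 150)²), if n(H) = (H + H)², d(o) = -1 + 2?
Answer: 2134/90601 ≈ 0.023554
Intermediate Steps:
d(o) = 1
R(j) = 8 (R(j) = 7 + 1 = 8)
n(H) = 4*H² (n(H) = (2*H)² = 4*H²)
(86 + n(-8)*R(12))/((151 + 150)²) = (86 + (4*(-8)²)*8)/((151 + 150)²) = (86 + (4*64)*8)/(301²) = (86 + 256*8)/90601 = (86 + 2048)*(1/90601) = 2134*(1/90601) = 2134/90601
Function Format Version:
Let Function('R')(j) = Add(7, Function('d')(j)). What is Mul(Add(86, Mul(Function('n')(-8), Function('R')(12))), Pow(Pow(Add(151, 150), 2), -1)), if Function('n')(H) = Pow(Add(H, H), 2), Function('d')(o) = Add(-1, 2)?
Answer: Rational(2134, 90601) ≈ 0.023554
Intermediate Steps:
Function('d')(o) = 1
Function('R')(j) = 8 (Function('R')(j) = Add(7, 1) = 8)
Function('n')(H) = Mul(4, Pow(H, 2)) (Function('n')(H) = Pow(Mul(2, H), 2) = Mul(4, Pow(H, 2)))
Mul(Add(86, Mul(Function('n')(-8), Function('R')(12))), Pow(Pow(Add(151, 150), 2), -1)) = Mul(Add(86, Mul(Mul(4, Pow(-8, 2)), 8)), Pow(Pow(Add(151, 150), 2), -1)) = Mul(Add(86, Mul(Mul(4, 64), 8)), Pow(Pow(301, 2), -1)) = Mul(Add(86, Mul(256, 8)), Pow(90601, -1)) = Mul(Add(86, 2048), Rational(1, 90601)) = Mul(2134, Rational(1, 90601)) = Rational(2134, 90601)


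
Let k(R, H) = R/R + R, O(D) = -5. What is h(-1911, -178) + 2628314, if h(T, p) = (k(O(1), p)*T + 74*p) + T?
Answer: 2620875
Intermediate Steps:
k(R, H) = 1 + R
h(T, p) = -3*T + 74*p (h(T, p) = ((1 - 5)*T + 74*p) + T = (-4*T + 74*p) + T = -3*T + 74*p)
h(-1911, -178) + 2628314 = (-3*(-1911) + 74*(-178)) + 2628314 = (5733 - 13172) + 2628314 = -7439 + 2628314 = 2620875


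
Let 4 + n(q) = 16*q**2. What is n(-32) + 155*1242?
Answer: 208890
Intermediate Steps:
n(q) = -4 + 16*q**2
n(-32) + 155*1242 = (-4 + 16*(-32)**2) + 155*1242 = (-4 + 16*1024) + 192510 = (-4 + 16384) + 192510 = 16380 + 192510 = 208890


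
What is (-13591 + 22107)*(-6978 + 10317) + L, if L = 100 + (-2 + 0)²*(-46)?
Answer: 28434840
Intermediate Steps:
L = -84 (L = 100 + (-2)²*(-46) = 100 + 4*(-46) = 100 - 184 = -84)
(-13591 + 22107)*(-6978 + 10317) + L = (-13591 + 22107)*(-6978 + 10317) - 84 = 8516*3339 - 84 = 28434924 - 84 = 28434840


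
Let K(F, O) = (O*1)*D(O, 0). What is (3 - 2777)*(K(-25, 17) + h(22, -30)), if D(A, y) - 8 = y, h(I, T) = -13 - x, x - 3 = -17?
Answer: -380038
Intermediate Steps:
x = -14 (x = 3 - 17 = -14)
h(I, T) = 1 (h(I, T) = -13 - 1*(-14) = -13 + 14 = 1)
D(A, y) = 8 + y
K(F, O) = 8*O (K(F, O) = (O*1)*(8 + 0) = O*8 = 8*O)
(3 - 2777)*(K(-25, 17) + h(22, -30)) = (3 - 2777)*(8*17 + 1) = -2774*(136 + 1) = -2774*137 = -380038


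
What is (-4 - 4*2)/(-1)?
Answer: 12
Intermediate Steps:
(-4 - 4*2)/(-1) = -(-4 - 8) = -1*(-12) = 12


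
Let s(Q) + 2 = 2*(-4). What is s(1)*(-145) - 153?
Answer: 1297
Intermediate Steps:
s(Q) = -10 (s(Q) = -2 + 2*(-4) = -2 - 8 = -10)
s(1)*(-145) - 153 = -10*(-145) - 153 = 1450 - 153 = 1297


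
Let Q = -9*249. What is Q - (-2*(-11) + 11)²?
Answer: -3330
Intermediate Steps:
Q = -2241
Q - (-2*(-11) + 11)² = -2241 - (-2*(-11) + 11)² = -2241 - (22 + 11)² = -2241 - 1*33² = -2241 - 1*1089 = -2241 - 1089 = -3330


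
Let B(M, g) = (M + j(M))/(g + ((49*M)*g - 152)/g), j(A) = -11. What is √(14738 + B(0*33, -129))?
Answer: √33116494109/1499 ≈ 121.40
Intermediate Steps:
B(M, g) = (-11 + M)/(g + (-152 + 49*M*g)/g) (B(M, g) = (M - 11)/(g + ((49*M)*g - 152)/g) = (-11 + M)/(g + (49*M*g - 152)/g) = (-11 + M)/(g + (-152 + 49*M*g)/g))
√(14738 + B(0*33, -129)) = √(14738 - 129*(-11 + 0*33)/(-152 + (-129)² + 49*(0*33)*(-129))) = √(14738 - 129*(-11 + 0)/(-152 + 16641 + 49*0*(-129))) = √(14738 - 129*(-11)/(-152 + 16641 + 0)) = √(14738 - 129*(-11)/16489) = √(14738 - 129*1/16489*(-11)) = √(14738 + 129/1499) = √(22092391/1499) = √33116494109/1499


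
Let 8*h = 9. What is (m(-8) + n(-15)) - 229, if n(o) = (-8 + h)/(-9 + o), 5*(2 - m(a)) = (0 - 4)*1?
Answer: -216877/960 ≈ -225.91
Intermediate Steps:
h = 9/8 (h = (1/8)*9 = 9/8 ≈ 1.1250)
m(a) = 14/5 (m(a) = 2 - (0 - 4)/5 = 2 - (-4)/5 = 2 - 1/5*(-4) = 2 + 4/5 = 14/5)
n(o) = -55/(8*(-9 + o)) (n(o) = (-8 + 9/8)/(-9 + o) = -55/(8*(-9 + o)))
(m(-8) + n(-15)) - 229 = (14/5 - 55/(-72 + 8*(-15))) - 229 = (14/5 - 55/(-72 - 120)) - 229 = (14/5 - 55/(-192)) - 229 = (14/5 - 55*(-1/192)) - 229 = (14/5 + 55/192) - 229 = 2963/960 - 229 = -216877/960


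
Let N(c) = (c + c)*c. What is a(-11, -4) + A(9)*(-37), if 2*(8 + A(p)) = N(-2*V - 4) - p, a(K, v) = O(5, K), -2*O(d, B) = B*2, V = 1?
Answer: -1717/2 ≈ -858.50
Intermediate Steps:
N(c) = 2*c² (N(c) = (2*c)*c = 2*c²)
O(d, B) = -B (O(d, B) = -B*2/2 = -B)
a(K, v) = -K
A(p) = 28 - p/2 (A(p) = -8 + (2*(-2*1 - 4)² - p)/2 = -8 + (2*(-2 - 4)² - p)/2 = -8 + (2*(-6)² - p)/2 = -8 + (2*36 - p)/2 = -8 + (72 - p)/2 = -8 + (36 - p/2) = 28 - p/2)
a(-11, -4) + A(9)*(-37) = -1*(-11) + (28 - ½*9)*(-37) = 11 + (28 - 9/2)*(-37) = 11 + (47/2)*(-37) = 11 - 1739/2 = -1717/2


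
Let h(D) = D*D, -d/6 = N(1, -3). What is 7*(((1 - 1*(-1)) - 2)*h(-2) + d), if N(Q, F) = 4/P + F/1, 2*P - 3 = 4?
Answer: 78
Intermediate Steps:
P = 7/2 (P = 3/2 + (½)*4 = 3/2 + 2 = 7/2 ≈ 3.5000)
N(Q, F) = 8/7 + F (N(Q, F) = 4/(7/2) + F/1 = 4*(2/7) + F*1 = 8/7 + F)
d = 78/7 (d = -6*(8/7 - 3) = -6*(-13/7) = 78/7 ≈ 11.143)
h(D) = D²
7*(((1 - 1*(-1)) - 2)*h(-2) + d) = 7*(((1 - 1*(-1)) - 2)*(-2)² + 78/7) = 7*(((1 + 1) - 2)*4 + 78/7) = 7*((2 - 2)*4 + 78/7) = 7*(0*4 + 78/7) = 7*(0 + 78/7) = 7*(78/7) = 78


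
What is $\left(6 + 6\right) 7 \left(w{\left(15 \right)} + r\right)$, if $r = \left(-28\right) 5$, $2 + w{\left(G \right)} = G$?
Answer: $-10668$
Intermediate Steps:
$w{\left(G \right)} = -2 + G$
$r = -140$
$\left(6 + 6\right) 7 \left(w{\left(15 \right)} + r\right) = \left(6 + 6\right) 7 \left(\left(-2 + 15\right) - 140\right) = 12 \cdot 7 \left(13 - 140\right) = 84 \left(-127\right) = -10668$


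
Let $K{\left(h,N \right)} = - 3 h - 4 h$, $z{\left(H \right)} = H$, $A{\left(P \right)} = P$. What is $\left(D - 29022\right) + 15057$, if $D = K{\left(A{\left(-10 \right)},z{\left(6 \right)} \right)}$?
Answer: $-13895$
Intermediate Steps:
$K{\left(h,N \right)} = - 7 h$
$D = 70$ ($D = \left(-7\right) \left(-10\right) = 70$)
$\left(D - 29022\right) + 15057 = \left(70 - 29022\right) + 15057 = -28952 + 15057 = -13895$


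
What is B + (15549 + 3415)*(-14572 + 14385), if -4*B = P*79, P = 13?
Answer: -14186099/4 ≈ -3.5465e+6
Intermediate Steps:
B = -1027/4 (B = -13*79/4 = -¼*1027 = -1027/4 ≈ -256.75)
B + (15549 + 3415)*(-14572 + 14385) = -1027/4 + (15549 + 3415)*(-14572 + 14385) = -1027/4 + 18964*(-187) = -1027/4 - 3546268 = -14186099/4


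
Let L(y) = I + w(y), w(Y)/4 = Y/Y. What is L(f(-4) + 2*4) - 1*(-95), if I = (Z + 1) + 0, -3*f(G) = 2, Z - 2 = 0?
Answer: 102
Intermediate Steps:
Z = 2 (Z = 2 + 0 = 2)
f(G) = -⅔ (f(G) = -⅓*2 = -⅔)
I = 3 (I = (2 + 1) + 0 = 3 + 0 = 3)
w(Y) = 4 (w(Y) = 4*(Y/Y) = 4*1 = 4)
L(y) = 7 (L(y) = 3 + 4 = 7)
L(f(-4) + 2*4) - 1*(-95) = 7 - 1*(-95) = 7 + 95 = 102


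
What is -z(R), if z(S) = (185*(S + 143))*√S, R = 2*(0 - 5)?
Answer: -24605*I*√10 ≈ -77808.0*I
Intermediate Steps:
R = -10 (R = 2*(-5) = -10)
z(S) = √S*(26455 + 185*S) (z(S) = (185*(143 + S))*√S = (26455 + 185*S)*√S = √S*(26455 + 185*S))
-z(R) = -185*√(-10)*(143 - 10) = -185*I*√10*133 = -24605*I*√10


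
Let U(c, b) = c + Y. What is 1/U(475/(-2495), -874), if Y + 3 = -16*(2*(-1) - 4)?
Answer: 499/46312 ≈ 0.010775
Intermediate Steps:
Y = 93 (Y = -3 - 16*(2*(-1) - 4) = -3 - 16*(-2 - 4) = -3 - 16*(-6) = -3 + 96 = 93)
U(c, b) = 93 + c (U(c, b) = c + 93 = 93 + c)
1/U(475/(-2495), -874) = 1/(93 + 475/(-2495)) = 1/(93 + 475*(-1/2495)) = 1/(93 - 95/499) = 1/(46312/499) = 499/46312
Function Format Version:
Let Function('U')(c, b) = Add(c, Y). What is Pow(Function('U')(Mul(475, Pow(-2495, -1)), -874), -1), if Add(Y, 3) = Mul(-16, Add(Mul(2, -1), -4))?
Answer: Rational(499, 46312) ≈ 0.010775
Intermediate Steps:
Y = 93 (Y = Add(-3, Mul(-16, Add(Mul(2, -1), -4))) = Add(-3, Mul(-16, Add(-2, -4))) = Add(-3, Mul(-16, -6)) = Add(-3, 96) = 93)
Function('U')(c, b) = Add(93, c) (Function('U')(c, b) = Add(c, 93) = Add(93, c))
Pow(Function('U')(Mul(475, Pow(-2495, -1)), -874), -1) = Pow(Add(93, Mul(475, Pow(-2495, -1))), -1) = Pow(Add(93, Mul(475, Rational(-1, 2495))), -1) = Pow(Add(93, Rational(-95, 499)), -1) = Pow(Rational(46312, 499), -1) = Rational(499, 46312)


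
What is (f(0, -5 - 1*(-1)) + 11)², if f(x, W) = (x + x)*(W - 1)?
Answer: 121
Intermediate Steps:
f(x, W) = 2*x*(-1 + W) (f(x, W) = (2*x)*(-1 + W) = 2*x*(-1 + W))
(f(0, -5 - 1*(-1)) + 11)² = (2*0*(-1 + (-5 - 1*(-1))) + 11)² = (2*0*(-1 + (-5 + 1)) + 11)² = (2*0*(-1 - 4) + 11)² = (2*0*(-5) + 11)² = (0 + 11)² = 11² = 121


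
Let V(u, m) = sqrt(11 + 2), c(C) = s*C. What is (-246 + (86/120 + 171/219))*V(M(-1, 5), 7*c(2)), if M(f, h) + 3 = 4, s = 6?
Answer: -1070921*sqrt(13)/4380 ≈ -881.57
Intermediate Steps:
c(C) = 6*C
M(f, h) = 1 (M(f, h) = -3 + 4 = 1)
V(u, m) = sqrt(13)
(-246 + (86/120 + 171/219))*V(M(-1, 5), 7*c(2)) = (-246 + (86/120 + 171/219))*sqrt(13) = (-246 + (86*(1/120) + 171*(1/219)))*sqrt(13) = (-246 + (43/60 + 57/73))*sqrt(13) = (-246 + 6559/4380)*sqrt(13) = -1070921*sqrt(13)/4380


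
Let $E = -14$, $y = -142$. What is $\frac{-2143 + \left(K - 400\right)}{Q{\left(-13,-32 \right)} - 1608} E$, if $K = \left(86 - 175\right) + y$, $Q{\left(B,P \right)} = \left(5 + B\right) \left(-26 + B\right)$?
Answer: $- \frac{9709}{324} \approx -29.966$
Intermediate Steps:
$Q{\left(B,P \right)} = \left(-26 + B\right) \left(5 + B\right)$
$K = -231$ ($K = \left(86 - 175\right) - 142 = -89 - 142 = -231$)
$\frac{-2143 + \left(K - 400\right)}{Q{\left(-13,-32 \right)} - 1608} E = \frac{-2143 - 631}{\left(-130 + \left(-13\right)^{2} - -273\right) - 1608} \left(-14\right) = \frac{-2143 - 631}{\left(-130 + 169 + 273\right) - 1608} \left(-14\right) = \frac{-2143 - 631}{312 - 1608} \left(-14\right) = - \frac{2774}{-1296} \left(-14\right) = \left(-2774\right) \left(- \frac{1}{1296}\right) \left(-14\right) = \frac{1387}{648} \left(-14\right) = - \frac{9709}{324}$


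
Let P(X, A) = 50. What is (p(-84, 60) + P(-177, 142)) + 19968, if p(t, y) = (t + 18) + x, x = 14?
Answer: 19966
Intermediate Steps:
p(t, y) = 32 + t (p(t, y) = (t + 18) + 14 = (18 + t) + 14 = 32 + t)
(p(-84, 60) + P(-177, 142)) + 19968 = ((32 - 84) + 50) + 19968 = (-52 + 50) + 19968 = -2 + 19968 = 19966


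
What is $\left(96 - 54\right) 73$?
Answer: $3066$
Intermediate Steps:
$\left(96 - 54\right) 73 = 42 \cdot 73 = 3066$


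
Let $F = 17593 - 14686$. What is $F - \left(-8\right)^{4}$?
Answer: $-1189$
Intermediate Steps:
$F = 2907$
$F - \left(-8\right)^{4} = 2907 - \left(-8\right)^{4} = 2907 - 4096 = -1189$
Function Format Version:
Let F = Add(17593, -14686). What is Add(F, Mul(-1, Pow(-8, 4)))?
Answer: -1189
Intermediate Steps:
F = 2907
Add(F, Mul(-1, Pow(-8, 4))) = Add(2907, Mul(-1, Pow(-8, 4))) = Add(2907, Mul(-1, 4096)) = Add(2907, -4096) = -1189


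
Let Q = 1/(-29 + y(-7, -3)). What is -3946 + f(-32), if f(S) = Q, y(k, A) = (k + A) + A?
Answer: -165733/42 ≈ -3946.0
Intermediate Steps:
y(k, A) = k + 2*A (y(k, A) = (A + k) + A = k + 2*A)
Q = -1/42 (Q = 1/(-29 + (-7 + 2*(-3))) = 1/(-29 + (-7 - 6)) = 1/(-29 - 13) = 1/(-42) = -1/42 ≈ -0.023810)
f(S) = -1/42
-3946 + f(-32) = -3946 - 1/42 = -165733/42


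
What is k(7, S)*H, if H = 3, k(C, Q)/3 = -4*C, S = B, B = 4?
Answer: -252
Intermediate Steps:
S = 4
k(C, Q) = -12*C (k(C, Q) = 3*(-4*C) = -12*C)
k(7, S)*H = -12*7*3 = -84*3 = -252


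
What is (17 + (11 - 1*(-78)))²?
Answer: 11236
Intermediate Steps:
(17 + (11 - 1*(-78)))² = (17 + (11 + 78))² = (17 + 89)² = 106² = 11236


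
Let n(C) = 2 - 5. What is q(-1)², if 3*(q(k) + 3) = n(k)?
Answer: 16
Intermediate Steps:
n(C) = -3
q(k) = -4 (q(k) = -3 + (⅓)*(-3) = -3 - 1 = -4)
q(-1)² = (-4)² = 16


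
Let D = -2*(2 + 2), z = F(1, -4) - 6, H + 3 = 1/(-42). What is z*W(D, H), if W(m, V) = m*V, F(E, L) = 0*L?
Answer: -1016/7 ≈ -145.14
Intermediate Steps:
F(E, L) = 0
H = -127/42 (H = -3 + 1/(-42) = -3 - 1/42 = -127/42 ≈ -3.0238)
z = -6 (z = 0 - 6 = -6)
D = -8 (D = -2*4 = -8)
W(m, V) = V*m
z*W(D, H) = -(-127)*(-8)/7 = -6*508/21 = -1016/7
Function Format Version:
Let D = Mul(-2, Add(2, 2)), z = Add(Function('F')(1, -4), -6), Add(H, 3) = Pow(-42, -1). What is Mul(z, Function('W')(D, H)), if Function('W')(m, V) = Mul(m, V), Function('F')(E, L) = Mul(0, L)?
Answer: Rational(-1016, 7) ≈ -145.14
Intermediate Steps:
Function('F')(E, L) = 0
H = Rational(-127, 42) (H = Add(-3, Pow(-42, -1)) = Add(-3, Rational(-1, 42)) = Rational(-127, 42) ≈ -3.0238)
z = -6 (z = Add(0, -6) = -6)
D = -8 (D = Mul(-2, 4) = -8)
Function('W')(m, V) = Mul(V, m)
Mul(z, Function('W')(D, H)) = Mul(-6, Mul(Rational(-127, 42), -8)) = Mul(-6, Rational(508, 21)) = Rational(-1016, 7)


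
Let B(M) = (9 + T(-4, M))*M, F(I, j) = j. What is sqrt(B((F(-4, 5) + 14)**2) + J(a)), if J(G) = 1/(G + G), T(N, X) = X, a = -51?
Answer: sqrt(1389662178)/102 ≈ 365.47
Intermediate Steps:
J(G) = 1/(2*G)
B(M) = M*(9 + M) (B(M) = (9 + M)*M = M*(9 + M))
sqrt(B((F(-4, 5) + 14)**2) + J(a)) = sqrt((5 + 14)**2*(9 + (5 + 14)**2) + (1/2)/(-51)) = sqrt(19**2*(9 + 19**2) + (1/2)*(-1/51)) = sqrt(361*(9 + 361) - 1/102) = sqrt(361*370 - 1/102) = sqrt(133570 - 1/102) = sqrt(13624139/102) = sqrt(1389662178)/102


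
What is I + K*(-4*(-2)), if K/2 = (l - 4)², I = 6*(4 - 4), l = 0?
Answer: 256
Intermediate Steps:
I = 0 (I = 6*0 = 0)
K = 32 (K = 2*(0 - 4)² = 2*(-4)² = 2*16 = 32)
I + K*(-4*(-2)) = 0 + 32*(-4*(-2)) = 0 + 32*8 = 0 + 256 = 256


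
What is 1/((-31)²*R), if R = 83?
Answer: 1/79763 ≈ 1.2537e-5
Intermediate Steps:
1/((-31)²*R) = 1/((-31)²*83) = 1/(961*83) = 1/79763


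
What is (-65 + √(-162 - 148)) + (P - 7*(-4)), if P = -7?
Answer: -44 + I*√310 ≈ -44.0 + 17.607*I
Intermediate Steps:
(-65 + √(-162 - 148)) + (P - 7*(-4)) = (-65 + √(-162 - 148)) + (-7 - 7*(-4)) = (-65 + √(-310)) + (-7 + 28) = (-65 + I*√310) + 21 = -44 + I*√310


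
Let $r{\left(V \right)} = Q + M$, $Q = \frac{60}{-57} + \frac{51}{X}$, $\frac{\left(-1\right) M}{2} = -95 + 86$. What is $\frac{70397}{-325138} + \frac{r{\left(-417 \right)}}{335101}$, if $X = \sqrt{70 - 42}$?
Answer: $- \frac{448107302407}{2070127309822} + \frac{51 \sqrt{7}}{4691414} \approx -0.21643$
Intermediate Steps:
$X = 2 \sqrt{7}$ ($X = \sqrt{28} = 2 \sqrt{7} \approx 5.2915$)
$M = 18$ ($M = - 2 \left(-95 + 86\right) = \left(-2\right) \left(-9\right) = 18$)
$Q = - \frac{20}{19} + \frac{51 \sqrt{7}}{14}$ ($Q = \frac{60}{-57} + \frac{51}{2 \sqrt{7}} = 60 \left(- \frac{1}{57}\right) + 51 \frac{\sqrt{7}}{14} = - \frac{20}{19} + \frac{51 \sqrt{7}}{14} \approx 8.5855$)
$r{\left(V \right)} = \frac{322}{19} + \frac{51 \sqrt{7}}{14}$ ($r{\left(V \right)} = \left(- \frac{20}{19} + \frac{51 \sqrt{7}}{14}\right) + 18 = \frac{322}{19} + \frac{51 \sqrt{7}}{14}$)
$\frac{70397}{-325138} + \frac{r{\left(-417 \right)}}{335101} = \frac{70397}{-325138} + \frac{\frac{322}{19} + \frac{51 \sqrt{7}}{14}}{335101} = 70397 \left(- \frac{1}{325138}\right) + \left(\frac{322}{19} + \frac{51 \sqrt{7}}{14}\right) \frac{1}{335101} = - \frac{70397}{325138} + \left(\frac{322}{6366919} + \frac{51 \sqrt{7}}{4691414}\right) = - \frac{448107302407}{2070127309822} + \frac{51 \sqrt{7}}{4691414}$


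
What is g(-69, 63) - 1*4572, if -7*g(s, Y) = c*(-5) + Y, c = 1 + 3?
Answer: -32047/7 ≈ -4578.1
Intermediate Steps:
c = 4
g(s, Y) = 20/7 - Y/7 (g(s, Y) = -(4*(-5) + Y)/7 = -(-20 + Y)/7 = 20/7 - Y/7)
g(-69, 63) - 1*4572 = (20/7 - ⅐*63) - 1*4572 = (20/7 - 9) - 4572 = -43/7 - 4572 = -32047/7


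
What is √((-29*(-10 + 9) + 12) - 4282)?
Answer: I*√4241 ≈ 65.123*I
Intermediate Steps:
√((-29*(-10 + 9) + 12) - 4282) = √((-29*(-1) + 12) - 4282) = √((29 + 12) - 4282) = √(41 - 4282) = √(-4241) = I*√4241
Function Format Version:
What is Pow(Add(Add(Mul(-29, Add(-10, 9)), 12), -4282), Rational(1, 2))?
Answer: Mul(I, Pow(4241, Rational(1, 2))) ≈ Mul(65.123, I)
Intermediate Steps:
Pow(Add(Add(Mul(-29, Add(-10, 9)), 12), -4282), Rational(1, 2)) = Pow(Add(Add(Mul(-29, -1), 12), -4282), Rational(1, 2)) = Pow(Add(Add(29, 12), -4282), Rational(1, 2)) = Pow(Add(41, -4282), Rational(1, 2)) = Pow(-4241, Rational(1, 2)) = Mul(I, Pow(4241, Rational(1, 2)))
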